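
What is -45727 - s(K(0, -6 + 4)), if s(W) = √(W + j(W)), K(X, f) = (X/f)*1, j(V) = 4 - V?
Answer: -45729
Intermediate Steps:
K(X, f) = X/f
s(W) = 2 (s(W) = √(W + (4 - W)) = √4 = 2)
-45727 - s(K(0, -6 + 4)) = -45727 - 1*2 = -45727 - 2 = -45729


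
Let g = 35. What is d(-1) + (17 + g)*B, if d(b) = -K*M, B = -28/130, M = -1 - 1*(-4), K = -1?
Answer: -41/5 ≈ -8.2000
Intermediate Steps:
M = 3 (M = -1 + 4 = 3)
B = -14/65 (B = -28*1/130 = -14/65 ≈ -0.21538)
d(b) = 3 (d(b) = -(-1)*3 = -1*(-3) = 3)
d(-1) + (17 + g)*B = 3 + (17 + 35)*(-14/65) = 3 + 52*(-14/65) = 3 - 56/5 = -41/5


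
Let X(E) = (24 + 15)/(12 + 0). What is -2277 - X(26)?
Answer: -9121/4 ≈ -2280.3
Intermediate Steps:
X(E) = 13/4 (X(E) = 39/12 = 39*(1/12) = 13/4)
-2277 - X(26) = -2277 - 1*13/4 = -2277 - 13/4 = -9121/4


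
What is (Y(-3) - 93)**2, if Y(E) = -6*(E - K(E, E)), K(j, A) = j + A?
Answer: 12321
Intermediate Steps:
K(j, A) = A + j
Y(E) = 6*E (Y(E) = -6*(E - (E + E)) = -6*(E - 2*E) = -(-6)*E = 6*E)
(Y(-3) - 93)**2 = (6*(-3) - 93)**2 = (-18 - 93)**2 = (-111)**2 = 12321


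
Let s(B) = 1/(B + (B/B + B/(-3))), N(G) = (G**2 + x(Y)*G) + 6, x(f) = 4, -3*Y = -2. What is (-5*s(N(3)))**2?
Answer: 25/361 ≈ 0.069252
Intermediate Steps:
Y = 2/3 (Y = -1/3*(-2) = 2/3 ≈ 0.66667)
N(G) = 6 + G**2 + 4*G (N(G) = (G**2 + 4*G) + 6 = 6 + G**2 + 4*G)
s(B) = 1/(1 + 2*B/3) (s(B) = 1/(B + (1 + B*(-1/3))) = 1/(B + (1 - B/3)) = 1/(1 + 2*B/3))
(-5*s(N(3)))**2 = (-15/(3 + 2*(6 + 3**2 + 4*3)))**2 = (-15/(3 + 2*(6 + 9 + 12)))**2 = (-15/(3 + 2*27))**2 = (-15/(3 + 54))**2 = (-15/57)**2 = (-5*1/19)**2 = (-5/19)**2 = 25/361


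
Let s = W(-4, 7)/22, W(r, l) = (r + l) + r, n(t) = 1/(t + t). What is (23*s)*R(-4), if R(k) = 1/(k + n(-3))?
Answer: 69/275 ≈ 0.25091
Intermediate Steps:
n(t) = 1/(2*t)
W(r, l) = l + 2*r (W(r, l) = (l + r) + r = l + 2*r)
R(k) = 1/(-⅙ + k) (R(k) = 1/(k + (½)/(-3)) = 1/(k + (½)*(-⅓)) = 1/(k - ⅙) = 1/(-⅙ + k))
s = -1/22 (s = (7 + 2*(-4))/22 = (7 - 8)*(1/22) = -1*1/22 = -1/22 ≈ -0.045455)
(23*s)*R(-4) = (23*(-1/22))*(6/(-1 + 6*(-4))) = -69/(11*(-1 - 24)) = -69/(11*(-25)) = -69*(-1)/(11*25) = -23/22*(-6/25) = 69/275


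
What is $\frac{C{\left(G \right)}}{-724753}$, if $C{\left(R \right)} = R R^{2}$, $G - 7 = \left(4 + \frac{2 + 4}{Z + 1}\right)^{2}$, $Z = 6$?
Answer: $- \frac{3368254499}{85266465697} \approx -0.039503$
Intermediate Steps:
$G = \frac{1499}{49}$ ($G = 7 + \left(4 + \frac{2 + 4}{6 + 1}\right)^{2} = 7 + \left(4 + \frac{6}{7}\right)^{2} = 7 + \left(\frac{34}{7}\right)^{2} = 7 + \frac{1156}{49} = \frac{1499}{49} \approx 30.592$)
$C{\left(R \right)} = R^{3}$
$\frac{C{\left(G \right)}}{-724753} = \frac{\left(\frac{1499}{49}\right)^{3}}{-724753} = \frac{3368254499}{117649} \left(- \frac{1}{724753}\right) = - \frac{3368254499}{85266465697}$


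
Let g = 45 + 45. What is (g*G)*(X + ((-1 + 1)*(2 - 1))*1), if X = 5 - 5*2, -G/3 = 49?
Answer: 66150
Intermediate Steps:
G = -147 (G = -3*49 = -147)
X = -5 (X = 5 - 10 = -5)
g = 90
(g*G)*(X + ((-1 + 1)*(2 - 1))*1) = (90*(-147))*(-5 + ((-1 + 1)*(2 - 1))*1) = -13230*(-5 + (0*1)*1) = -13230*(-5 + 0*1) = -13230*(-5 + 0) = -13230*(-5) = 66150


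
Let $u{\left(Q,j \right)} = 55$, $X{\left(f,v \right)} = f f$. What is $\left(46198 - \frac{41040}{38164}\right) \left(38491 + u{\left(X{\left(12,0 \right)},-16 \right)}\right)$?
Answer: $\frac{16989722216468}{9541} \approx 1.7807 \cdot 10^{9}$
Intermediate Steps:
$X{\left(f,v \right)} = f^{2}$
$\left(46198 - \frac{41040}{38164}\right) \left(38491 + u{\left(X{\left(12,0 \right)},-16 \right)}\right) = \left(46198 - \frac{41040}{38164}\right) \left(38491 + 55\right) = \left(46198 - \frac{10260}{9541}\right) 38546 = \frac{440764858}{9541} \cdot 38546 = \frac{16989722216468}{9541}$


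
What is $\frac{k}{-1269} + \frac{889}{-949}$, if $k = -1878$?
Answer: $\frac{218027}{401427} \approx 0.54313$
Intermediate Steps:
$\frac{k}{-1269} + \frac{889}{-949} = - \frac{1878}{-1269} + \frac{889}{-949} = \left(-1878\right) \left(- \frac{1}{1269}\right) + 889 \left(- \frac{1}{949}\right) = \frac{626}{423} - \frac{889}{949} = \frac{218027}{401427}$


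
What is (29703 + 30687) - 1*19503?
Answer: 40887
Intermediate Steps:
(29703 + 30687) - 1*19503 = 60390 - 19503 = 40887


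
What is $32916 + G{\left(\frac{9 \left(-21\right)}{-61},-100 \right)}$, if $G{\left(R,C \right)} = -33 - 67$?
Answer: $32816$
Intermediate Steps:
$G{\left(R,C \right)} = -100$ ($G{\left(R,C \right)} = -33 - 67 = -100$)
$32916 + G{\left(\frac{9 \left(-21\right)}{-61},-100 \right)} = 32916 - 100 = 32816$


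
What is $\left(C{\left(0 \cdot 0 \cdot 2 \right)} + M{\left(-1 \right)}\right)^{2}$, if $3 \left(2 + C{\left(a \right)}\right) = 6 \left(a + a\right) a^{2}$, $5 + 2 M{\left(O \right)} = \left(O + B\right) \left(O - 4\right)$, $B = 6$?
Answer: $289$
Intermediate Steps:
$M{\left(O \right)} = - \frac{5}{2} + \frac{\left(-4 + O\right) \left(6 + O\right)}{2}$ ($M{\left(O \right)} = - \frac{5}{2} + \frac{\left(O + 6\right) \left(O - 4\right)}{2} = - \frac{5}{2} + \frac{\left(6 + O\right) \left(-4 + O\right)}{2} = - \frac{5}{2} + \frac{\left(-4 + O\right) \left(6 + O\right)}{2}$)
$C{\left(a \right)} = -2 + 4 a^{3}$ ($C{\left(a \right)} = -2 + \frac{6 \left(a + a\right) a^{2}}{3} = -2 + \frac{6 \cdot 2 a a^{2}}{3} = -2 + \frac{12 a a^{2}}{3} = -2 + \frac{12 a^{3}}{3} = -2 + 4 a^{3}$)
$\left(C{\left(0 \cdot 0 \cdot 2 \right)} + M{\left(-1 \right)}\right)^{2} = \left(\left(-2 + 4 \left(0 \cdot 0 \cdot 2\right)^{3}\right) - \left(\frac{31}{2} - \frac{1}{2}\right)\right)^{2} = \left(\left(-2 + 4 \left(0 \cdot 2\right)^{3}\right) - 15\right)^{2} = \left(\left(-2 + 4 \cdot 0^{3}\right) - 15\right)^{2} = \left(\left(-2 + 4 \cdot 0\right) - 15\right)^{2} = \left(\left(-2 + 0\right) - 15\right)^{2} = \left(-2 - 15\right)^{2} = \left(-17\right)^{2} = 289$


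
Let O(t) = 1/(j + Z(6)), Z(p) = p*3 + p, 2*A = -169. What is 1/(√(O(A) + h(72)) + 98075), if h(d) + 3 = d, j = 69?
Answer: 9120975/894539616707 - √596874/894539616707 ≈ 1.0195e-5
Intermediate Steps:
A = -169/2 (A = (½)*(-169) = -169/2 ≈ -84.500)
h(d) = -3 + d
Z(p) = 4*p (Z(p) = 3*p + p = 4*p)
O(t) = 1/93 (O(t) = 1/(69 + 4*6) = 1/(69 + 24) = 1/93)
1/(√(O(A) + h(72)) + 98075) = 1/(√(1/93 + (-3 + 72)) + 98075) = 1/(√(1/93 + 69) + 98075) = 1/(√(6418/93) + 98075) = 1/(√596874/93 + 98075) = 1/(98075 + √596874/93)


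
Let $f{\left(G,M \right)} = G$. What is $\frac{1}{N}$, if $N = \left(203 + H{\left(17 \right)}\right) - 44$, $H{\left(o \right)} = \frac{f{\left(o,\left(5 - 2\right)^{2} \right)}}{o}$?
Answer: $\frac{1}{160} \approx 0.00625$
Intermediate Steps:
$H{\left(o \right)} = 1$ ($H{\left(o \right)} = \frac{o}{o} = 1$)
$N = 160$ ($N = \left(203 + 1\right) - 44 = 204 - 44 = 160$)
$\frac{1}{N} = \frac{1}{160}$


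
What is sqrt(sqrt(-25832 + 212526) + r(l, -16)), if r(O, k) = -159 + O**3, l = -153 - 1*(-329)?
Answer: sqrt(5451617 + 17*sqrt(646)) ≈ 2335.0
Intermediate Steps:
l = 176 (l = -153 + 329 = 176)
sqrt(sqrt(-25832 + 212526) + r(l, -16)) = sqrt(sqrt(-25832 + 212526) + (-159 + 176**3)) = sqrt(sqrt(186694) + (-159 + 5451776)) = sqrt(17*sqrt(646) + 5451617) = sqrt(5451617 + 17*sqrt(646))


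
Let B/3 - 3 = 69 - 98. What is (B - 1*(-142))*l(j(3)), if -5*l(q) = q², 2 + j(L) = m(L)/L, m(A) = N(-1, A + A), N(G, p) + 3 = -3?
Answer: -1024/5 ≈ -204.80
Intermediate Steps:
N(G, p) = -6 (N(G, p) = -3 - 3 = -6)
m(A) = -6
B = -78 (B = 9 + 3*(69 - 98) = 9 + 3*(-29) = 9 - 87 = -78)
j(L) = -2 - 6/L
l(q) = -q²/5
(B - 1*(-142))*l(j(3)) = (-78 - 1*(-142))*(-(-2 - 6/3)²/5) = (-78 + 142)*(-(-2 - 6*⅓)²/5) = 64*(-(-2 - 2)²/5) = 64*(-⅕*(-4)²) = 64*(-⅕*16) = 64*(-16/5) = -1024/5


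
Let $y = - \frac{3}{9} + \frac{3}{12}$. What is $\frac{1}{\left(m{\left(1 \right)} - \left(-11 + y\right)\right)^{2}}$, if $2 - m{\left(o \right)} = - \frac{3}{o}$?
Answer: $\frac{144}{37249} \approx 0.0038659$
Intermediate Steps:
$m{\left(o \right)} = 2 + \frac{3}{o}$ ($m{\left(o \right)} = 2 - - \frac{3}{o} = 2 + \frac{3}{o}$)
$y = - \frac{1}{12}$ ($y = \left(-3\right) \frac{1}{9} + 3 \cdot \frac{1}{12} = - \frac{1}{3} + \frac{1}{4} = - \frac{1}{12} \approx -0.083333$)
$\frac{1}{\left(m{\left(1 \right)} - \left(-11 + y\right)\right)^{2}} = \frac{1}{\left(\left(2 + \frac{3}{1}\right) + \left(\left(7 - -4\right) - - \frac{1}{12}\right)\right)^{2}} = \frac{1}{\left(\left(2 + 3 \cdot 1\right) + \left(\left(7 + 4\right) + \frac{1}{12}\right)\right)^{2}} = \frac{1}{\left(\left(2 + 3\right) + \left(11 + \frac{1}{12}\right)\right)^{2}} = \frac{1}{\left(5 + \frac{133}{12}\right)^{2}} = \frac{1}{\left(\frac{193}{12}\right)^{2}} = \frac{1}{\frac{37249}{144}} = \frac{144}{37249}$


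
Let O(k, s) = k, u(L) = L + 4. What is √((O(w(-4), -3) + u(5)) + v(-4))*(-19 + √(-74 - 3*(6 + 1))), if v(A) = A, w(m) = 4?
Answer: -57 + 3*I*√95 ≈ -57.0 + 29.24*I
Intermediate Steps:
u(L) = 4 + L
√((O(w(-4), -3) + u(5)) + v(-4))*(-19 + √(-74 - 3*(6 + 1))) = √((4 + (4 + 5)) - 4)*(-19 + √(-74 - 3*(6 + 1))) = √((4 + 9) - 4)*(-19 + √(-74 - 3*7)) = √(13 - 4)*(-19 + √(-74 - 21)) = √9*(-19 + √(-95)) = 3*(-19 + I*√95) = -57 + 3*I*√95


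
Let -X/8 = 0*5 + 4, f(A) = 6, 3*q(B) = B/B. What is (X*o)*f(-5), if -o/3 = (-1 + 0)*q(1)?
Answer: -192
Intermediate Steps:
q(B) = 1/3 (q(B) = (B/B)/3 = (1/3)*1 = 1/3)
o = 1 (o = -3*(-1 + 0)/3 = -(-3)/3 = -3*(-1/3) = 1)
X = -32 (X = -8*(0*5 + 4) = -8*(0 + 4) = -8*4 = -32)
(X*o)*f(-5) = -32*1*6 = -32*6 = -192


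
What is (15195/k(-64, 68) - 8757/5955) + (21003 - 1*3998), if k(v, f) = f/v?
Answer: 91190902/33745 ≈ 2702.4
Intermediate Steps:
(15195/k(-64, 68) - 8757/5955) + (21003 - 1*3998) = (15195/((68/(-64))) - 8757/5955) + (21003 - 1*3998) = (15195/((68*(-1/64))) - 8757*1/5955) + (21003 - 3998) = (15195/(-17/16) - 2919/1985) + 17005 = (15195*(-16/17) - 2919/1985) + 17005 = (-243120/17 - 2919/1985) + 17005 = -482642823/33745 + 17005 = 91190902/33745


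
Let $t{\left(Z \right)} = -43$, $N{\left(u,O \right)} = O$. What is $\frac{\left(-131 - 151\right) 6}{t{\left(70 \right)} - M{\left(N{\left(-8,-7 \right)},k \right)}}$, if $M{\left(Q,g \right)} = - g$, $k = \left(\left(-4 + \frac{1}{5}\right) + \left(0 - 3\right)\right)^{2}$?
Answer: $- \frac{4700}{9} \approx -522.22$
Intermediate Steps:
$k = \frac{1156}{25}$ ($k = \left(\left(-4 + \frac{1}{5}\right) + \left(0 - 3\right)\right)^{2} = \left(- \frac{19}{5} - 3\right)^{2} = \left(- \frac{34}{5}\right)^{2} = \frac{1156}{25} \approx 46.24$)
$\frac{\left(-131 - 151\right) 6}{t{\left(70 \right)} - M{\left(N{\left(-8,-7 \right)},k \right)}} = \frac{\left(-131 - 151\right) 6}{-43 - \left(-1\right) \frac{1156}{25}} = \frac{\left(-282\right) 6}{-43 - - \frac{1156}{25}} = - \frac{1692}{-43 + \frac{1156}{25}} = - \frac{1692}{\frac{81}{25}} = \left(-1692\right) \frac{25}{81} = - \frac{4700}{9}$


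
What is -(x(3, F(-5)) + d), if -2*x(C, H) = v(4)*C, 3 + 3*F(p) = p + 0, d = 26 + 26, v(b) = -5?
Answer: -119/2 ≈ -59.500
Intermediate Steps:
d = 52
F(p) = -1 + p/3 (F(p) = -1 + (p + 0)/3 = -1 + p/3)
x(C, H) = 5*C/2 (x(C, H) = -(-5)*C/2 = 5*C/2)
-(x(3, F(-5)) + d) = -((5/2)*3 + 52) = -(15/2 + 52) = -1*119/2 = -119/2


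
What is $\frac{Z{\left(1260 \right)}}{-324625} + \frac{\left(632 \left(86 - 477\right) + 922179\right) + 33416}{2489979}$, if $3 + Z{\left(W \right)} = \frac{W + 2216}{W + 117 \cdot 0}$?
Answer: $\frac{24149148936343}{84872490451875} \approx 0.28453$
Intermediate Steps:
$Z{\left(W \right)} = -3 + \frac{2216 + W}{W}$ ($Z{\left(W \right)} = -3 + \frac{W + 2216}{W + 117 \cdot 0} = -3 + \frac{2216 + W}{W + 0} = -3 + \frac{2216 + W}{W}$)
$\frac{Z{\left(1260 \right)}}{-324625} + \frac{\left(632 \left(86 - 477\right) + 922179\right) + 33416}{2489979} = \frac{-2 + \frac{2216}{1260}}{-324625} + \frac{\left(632 \left(86 - 477\right) + 922179\right) + 33416}{2489979} = \left(-2 + 2216 \cdot \frac{1}{1260}\right) \left(- \frac{1}{324625}\right) + \left(\left(632 \left(-391\right) + 922179\right) + 33416\right) \frac{1}{2489979} = \left(-2 + \frac{554}{315}\right) \left(- \frac{1}{324625}\right) + \left(\left(-247112 + 922179\right) + 33416\right) \frac{1}{2489979} = \left(- \frac{76}{315}\right) \left(- \frac{1}{324625}\right) + \left(675067 + 33416\right) \frac{1}{2489979} = \frac{76}{102256875} + 708483 \cdot \frac{1}{2489979} = \frac{76}{102256875} + \frac{236161}{829993} = \frac{24149148936343}{84872490451875}$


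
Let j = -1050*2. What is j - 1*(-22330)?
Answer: 20230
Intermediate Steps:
j = -2100
j - 1*(-22330) = -2100 - 1*(-22330) = -2100 + 22330 = 20230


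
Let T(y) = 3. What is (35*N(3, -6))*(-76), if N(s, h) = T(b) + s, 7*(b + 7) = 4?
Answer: -15960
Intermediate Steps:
b = -45/7 (b = -7 + (⅐)*4 = -7 + 4/7 = -45/7 ≈ -6.4286)
N(s, h) = 3 + s
(35*N(3, -6))*(-76) = (35*(3 + 3))*(-76) = (35*6)*(-76) = 210*(-76) = -15960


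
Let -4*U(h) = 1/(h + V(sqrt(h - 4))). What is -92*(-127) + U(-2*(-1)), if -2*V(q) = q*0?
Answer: 93471/8 ≈ 11684.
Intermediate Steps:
V(q) = 0 (V(q) = -q*0/2 = -1/2*0 = 0)
U(h) = -1/(4*h) (U(h) = -1/(4*(h + 0)) = -1/(4*h))
-92*(-127) + U(-2*(-1)) = -92*(-127) - 1/(4*((-2*(-1)))) = 11684 - 1/4/2 = 11684 - 1/4*1/2 = 11684 - 1/8 = 93471/8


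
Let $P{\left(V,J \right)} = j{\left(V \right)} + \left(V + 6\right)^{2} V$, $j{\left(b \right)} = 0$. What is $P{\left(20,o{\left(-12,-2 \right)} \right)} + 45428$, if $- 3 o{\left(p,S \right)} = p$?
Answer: $58948$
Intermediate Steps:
$o{\left(p,S \right)} = - \frac{p}{3}$
$P{\left(V,J \right)} = V \left(6 + V\right)^{2}$ ($P{\left(V,J \right)} = 0 + \left(V + 6\right)^{2} V = 0 + \left(6 + V\right)^{2} V = 0 + V \left(6 + V\right)^{2} = V \left(6 + V\right)^{2}$)
$P{\left(20,o{\left(-12,-2 \right)} \right)} + 45428 = 20 \left(6 + 20\right)^{2} + 45428 = 20 \cdot 26^{2} + 45428 = 20 \cdot 676 + 45428 = 13520 + 45428 = 58948$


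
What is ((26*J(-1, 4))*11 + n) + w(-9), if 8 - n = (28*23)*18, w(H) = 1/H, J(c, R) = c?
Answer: -106831/9 ≈ -11870.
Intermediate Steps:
n = -11584 (n = 8 - 28*23*18 = 8 - 644*18 = 8 - 1*11592 = 8 - 11592 = -11584)
((26*J(-1, 4))*11 + n) + w(-9) = ((26*(-1))*11 - 11584) + 1/(-9) = (-26*11 - 11584) - ⅑ = (-286 - 11584) - ⅑ = -11870 - ⅑ = -106831/9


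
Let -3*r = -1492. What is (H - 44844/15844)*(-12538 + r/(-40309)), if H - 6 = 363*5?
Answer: -3639736671888620/159663949 ≈ -2.2796e+7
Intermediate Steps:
H = 1821 (H = 6 + 363*5 = 6 + 1815 = 1821)
r = 1492/3 (r = -⅓*(-1492) = 1492/3 ≈ 497.33)
(H - 44844/15844)*(-12538 + r/(-40309)) = (1821 - 44844/15844)*(-12538 + (1492/3)/(-40309)) = (1821 - 44844*1/15844)*(-12538 + (1492/3)*(-1/40309)) = (1821 - 11211/3961)*(-12538 - 1492/120927) = (7201770/3961)*(-1516184218/120927) = -3639736671888620/159663949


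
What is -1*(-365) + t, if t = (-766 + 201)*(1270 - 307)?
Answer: -543730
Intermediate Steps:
t = -544095 (t = -565*963 = -544095)
-1*(-365) + t = -1*(-365) - 544095 = 365 - 544095 = -543730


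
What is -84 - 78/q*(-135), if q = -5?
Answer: -2190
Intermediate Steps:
-84 - 78/q*(-135) = -84 - 78/(-5)*(-135) = -84 - 78*(-⅕)*(-135) = -84 + (78/5)*(-135) = -84 - 2106 = -2190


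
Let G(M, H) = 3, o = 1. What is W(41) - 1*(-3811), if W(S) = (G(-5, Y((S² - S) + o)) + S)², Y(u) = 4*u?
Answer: 5747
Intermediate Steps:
W(S) = (3 + S)²
W(41) - 1*(-3811) = (3 + 41)² - 1*(-3811) = 44² + 3811 = 1936 + 3811 = 5747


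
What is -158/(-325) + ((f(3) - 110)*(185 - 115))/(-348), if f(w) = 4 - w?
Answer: 1267367/56550 ≈ 22.411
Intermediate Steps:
-158/(-325) + ((f(3) - 110)*(185 - 115))/(-348) = -158/(-325) + (((4 - 1*3) - 110)*(185 - 115))/(-348) = -158*(-1/325) + (((4 - 3) - 110)*70)*(-1/348) = 158/325 + ((1 - 110)*70)*(-1/348) = 158/325 - 109*70*(-1/348) = 158/325 - 7630*(-1/348) = 158/325 + 3815/174 = 1267367/56550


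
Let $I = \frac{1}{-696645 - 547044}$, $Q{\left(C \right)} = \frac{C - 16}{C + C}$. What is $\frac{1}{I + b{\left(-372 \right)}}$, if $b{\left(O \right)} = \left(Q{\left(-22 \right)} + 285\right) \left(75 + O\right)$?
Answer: $- \frac{2487378}{211182123269} \approx -1.1778 \cdot 10^{-5}$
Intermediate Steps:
$Q{\left(C \right)} = \frac{-16 + C}{2 C}$
$b{\left(O \right)} = \frac{471675}{22} + \frac{6289 O}{22}$ ($b{\left(O \right)} = \left(\frac{-16 - 22}{2 \left(-22\right)} + 285\right) \left(75 + O\right) = \left(\frac{1}{2} \left(- \frac{1}{22}\right) \left(-38\right) + 285\right) \left(75 + O\right) = \left(\frac{19}{22} + 285\right) \left(75 + O\right) = \frac{6289 \left(75 + O\right)}{22} = \frac{471675}{22} + \frac{6289 O}{22}$)
$I = - \frac{1}{1243689}$ ($I = \frac{1}{-1243689} = - \frac{1}{1243689} \approx -8.0406 \cdot 10^{-7}$)
$\frac{1}{I + b{\left(-372 \right)}} = \frac{1}{- \frac{1}{1243689} + \left(\frac{471675}{22} + \frac{6289}{22} \left(-372\right)\right)} = \frac{1}{- \frac{1}{1243689} + \left(\frac{471675}{22} - \frac{1169754}{11}\right)} = \frac{1}{- \frac{1}{1243689} - \frac{169803}{2}} = \frac{1}{- \frac{211182123269}{2487378}} = - \frac{2487378}{211182123269}$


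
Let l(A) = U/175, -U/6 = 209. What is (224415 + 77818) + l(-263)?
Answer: 52889521/175 ≈ 3.0223e+5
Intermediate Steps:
U = -1254 (U = -6*209 = -1254)
l(A) = -1254/175
(224415 + 77818) + l(-263) = (224415 + 77818) - 1254/175 = 302233 - 1254/175 = 52889521/175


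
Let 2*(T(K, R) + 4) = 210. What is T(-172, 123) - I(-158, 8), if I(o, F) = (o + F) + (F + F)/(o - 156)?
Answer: 39415/157 ≈ 251.05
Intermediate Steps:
T(K, R) = 101 (T(K, R) = -4 + (½)*210 = -4 + 105 = 101)
I(o, F) = F + o + 2*F/(-156 + o) (I(o, F) = (F + o) + (2*F)/(-156 + o) = (F + o) + 2*F/(-156 + o) = F + o + 2*F/(-156 + o))
T(-172, 123) - I(-158, 8) = 101 - ((-158)² - 156*(-158) - 154*8 + 8*(-158))/(-156 - 158) = 101 - (24964 + 24648 - 1232 - 1264)/(-314) = 101 - (-1)*47116/314 = 101 - 1*(-23558/157) = 101 + 23558/157 = 39415/157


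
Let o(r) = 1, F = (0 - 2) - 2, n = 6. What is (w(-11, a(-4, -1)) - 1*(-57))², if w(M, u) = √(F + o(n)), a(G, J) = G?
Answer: (57 + I*√3)² ≈ 3246.0 + 197.45*I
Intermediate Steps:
F = -4 (F = -2 - 2 = -4)
w(M, u) = I*√3 (w(M, u) = √(-4 + 1) = √(-3) = I*√3)
(w(-11, a(-4, -1)) - 1*(-57))² = (I*√3 - 1*(-57))² = (I*√3 + 57)² = (57 + I*√3)²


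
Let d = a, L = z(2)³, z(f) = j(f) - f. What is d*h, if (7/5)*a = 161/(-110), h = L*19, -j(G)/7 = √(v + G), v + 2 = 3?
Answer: 194465/11 + 486381*√3/22 ≈ 55971.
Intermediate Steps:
v = 1 (v = -2 + 3 = 1)
j(G) = -7*√(1 + G)
z(f) = -f - 7*√(1 + f) (z(f) = -7*√(1 + f) - f = -f - 7*√(1 + f))
L = (-2 - 7*√3)³ (L = (-1*2 - 7*√(1 + 2))³ = (-2 - 7*√3)³ ≈ -2817.8)
h = -16910 - 21147*√3 (h = (-890 - 1113*√3)*19 = -16910 - 21147*√3 ≈ -53538.)
a = -23/22 (a = 5*(161/(-110))/7 = 5*(161*(-1/110))/7 = (5/7)*(-161/110) = -23/22 ≈ -1.0455)
d = -23/22 ≈ -1.0455
d*h = -23*(-16910 - 21147*√3)/22 = 194465/11 + 486381*√3/22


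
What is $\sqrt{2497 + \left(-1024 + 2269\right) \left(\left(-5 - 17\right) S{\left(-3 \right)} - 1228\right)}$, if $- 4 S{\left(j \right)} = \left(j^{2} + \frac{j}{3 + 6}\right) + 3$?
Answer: $\frac{3 i \sqrt{642878}}{2} \approx 1202.7 i$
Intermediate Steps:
$S{\left(j \right)} = - \frac{3}{4} - \frac{j^{2}}{4} - \frac{j}{36}$ ($S{\left(j \right)} = - \frac{\left(j^{2} + \frac{j}{3 + 6}\right) + 3}{4} = - \frac{\left(j^{2} + \frac{j}{9}\right) + 3}{4} = - \frac{3 + j^{2} + \frac{j}{9}}{4} = - \frac{3}{4} - \frac{j^{2}}{4} - \frac{j}{36}$)
$\sqrt{2497 + \left(-1024 + 2269\right) \left(\left(-5 - 17\right) S{\left(-3 \right)} - 1228\right)} = \sqrt{2497 + \left(-1024 + 2269\right) \left(\left(-5 - 17\right) \left(- \frac{3}{4} - \frac{\left(-3\right)^{2}}{4} - - \frac{1}{12}\right) - 1228\right)} = \sqrt{2497 + 1245 \left(- 22 \left(- \frac{3}{4} - \frac{9}{4} + \frac{1}{12}\right) - 1228\right)} = \sqrt{2497 + 1245 \left(\left(-22\right) \left(- \frac{35}{12}\right) - 1228\right)} = \sqrt{2497 + 1245 \left(\frac{385}{6} - 1228\right)} = \sqrt{2497 + 1245 \left(- \frac{6983}{6}\right)} = \sqrt{2497 - \frac{2897945}{2}} = \sqrt{- \frac{2892951}{2}} = \frac{3 i \sqrt{642878}}{2}$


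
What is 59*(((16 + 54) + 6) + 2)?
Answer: 4602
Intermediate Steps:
59*(((16 + 54) + 6) + 2) = 59*((70 + 6) + 2) = 59*(76 + 2) = 59*78 = 4602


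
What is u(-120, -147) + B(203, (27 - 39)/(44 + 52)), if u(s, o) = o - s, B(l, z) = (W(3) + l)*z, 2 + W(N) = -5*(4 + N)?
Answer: -191/4 ≈ -47.750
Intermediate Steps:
W(N) = -22 - 5*N (W(N) = -2 - 5*(4 + N) = -2 + (-20 - 5*N) = -22 - 5*N)
B(l, z) = z*(-37 + l) (B(l, z) = ((-22 - 5*3) + l)*z = ((-22 - 15) + l)*z = (-37 + l)*z = z*(-37 + l))
u(-120, -147) + B(203, (27 - 39)/(44 + 52)) = (-147 - 1*(-120)) + ((27 - 39)/(44 + 52))*(-37 + 203) = (-147 + 120) - 12/96*166 = -27 - 12*1/96*166 = -27 - ⅛*166 = -27 - 83/4 = -191/4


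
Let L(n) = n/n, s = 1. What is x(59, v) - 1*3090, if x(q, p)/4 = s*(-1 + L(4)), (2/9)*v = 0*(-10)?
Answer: -3090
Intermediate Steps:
L(n) = 1
v = 0 (v = 9*(0*(-10))/2 = (9/2)*0 = 0)
x(q, p) = 0 (x(q, p) = 4*(1*(-1 + 1)) = 4*(1*0) = 4*0 = 0)
x(59, v) - 1*3090 = 0 - 1*3090 = 0 - 3090 = -3090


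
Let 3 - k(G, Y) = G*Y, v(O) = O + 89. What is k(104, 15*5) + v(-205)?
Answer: -7913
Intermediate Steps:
v(O) = 89 + O
k(G, Y) = 3 - G*Y
k(104, 15*5) + v(-205) = (3 - 1*104*15*5) + (89 - 205) = (3 - 1*104*75) - 116 = (3 - 7800) - 116 = -7797 - 116 = -7913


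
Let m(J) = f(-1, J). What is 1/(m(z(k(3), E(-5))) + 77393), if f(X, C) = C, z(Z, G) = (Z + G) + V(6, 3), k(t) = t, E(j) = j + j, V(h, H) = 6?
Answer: 1/77392 ≈ 1.2921e-5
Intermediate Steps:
E(j) = 2*j
z(Z, G) = 6 + G + Z (z(Z, G) = (Z + G) + 6 = (G + Z) + 6 = 6 + G + Z)
m(J) = J
1/(m(z(k(3), E(-5))) + 77393) = 1/((6 + 2*(-5) + 3) + 77393) = 1/((6 - 10 + 3) + 77393) = 1/(-1 + 77393) = 1/77392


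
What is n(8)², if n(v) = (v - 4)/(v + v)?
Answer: 1/16 ≈ 0.062500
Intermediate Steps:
n(v) = (-4 + v)/(2*v) (n(v) = (-4 + v)/((2*v)) = (-4 + v)*(1/(2*v)) = (-4 + v)/(2*v))
n(8)² = ((½)*(-4 + 8)/8)² = ((½)*(⅛)*4)² = (¼)² = 1/16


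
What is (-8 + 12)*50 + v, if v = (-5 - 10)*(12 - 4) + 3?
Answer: 83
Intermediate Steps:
v = -117 (v = -15*8 + 3 = -120 + 3 = -117)
(-8 + 12)*50 + v = (-8 + 12)*50 - 117 = 4*50 - 117 = 200 - 117 = 83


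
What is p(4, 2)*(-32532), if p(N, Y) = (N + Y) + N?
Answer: -325320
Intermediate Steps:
p(N, Y) = Y + 2*N
p(4, 2)*(-32532) = (2 + 2*4)*(-32532) = (2 + 8)*(-32532) = 10*(-32532) = -325320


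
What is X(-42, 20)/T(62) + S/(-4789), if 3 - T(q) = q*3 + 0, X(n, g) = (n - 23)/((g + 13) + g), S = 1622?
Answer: -15420493/46448511 ≈ -0.33199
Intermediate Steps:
X(n, g) = (-23 + n)/(13 + 2*g) (X(n, g) = (-23 + n)/((13 + g) + g) = (-23 + n)/(13 + 2*g))
T(q) = 3 - 3*q (T(q) = 3 - (q*3 + 0) = 3 - (3*q + 0) = 3 - 3*q)
X(-42, 20)/T(62) + S/(-4789) = ((-23 - 42)/(13 + 2*20))/(3 - 3*62) + 1622/(-4789) = (-65/(13 + 40))/(3 - 186) + 1622*(-1/4789) = (-65/53)/(-183) - 1622/4789 = ((1/53)*(-65))*(-1/183) - 1622/4789 = -65/53*(-1/183) - 1622/4789 = 65/9699 - 1622/4789 = -15420493/46448511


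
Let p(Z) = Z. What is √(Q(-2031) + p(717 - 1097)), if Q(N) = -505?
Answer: I*√885 ≈ 29.749*I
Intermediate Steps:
√(Q(-2031) + p(717 - 1097)) = √(-505 + (717 - 1097)) = √(-505 - 380) = √(-885) = I*√885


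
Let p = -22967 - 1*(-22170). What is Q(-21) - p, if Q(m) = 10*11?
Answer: 907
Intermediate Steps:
Q(m) = 110
p = -797 (p = -22967 + 22170 = -797)
Q(-21) - p = 110 - 1*(-797) = 110 + 797 = 907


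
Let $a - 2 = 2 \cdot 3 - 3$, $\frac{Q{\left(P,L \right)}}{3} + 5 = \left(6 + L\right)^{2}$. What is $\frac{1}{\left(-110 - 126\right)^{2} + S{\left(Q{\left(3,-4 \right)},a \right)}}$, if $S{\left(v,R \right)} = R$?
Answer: $\frac{1}{55701} \approx 1.7953 \cdot 10^{-5}$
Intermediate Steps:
$Q{\left(P,L \right)} = -15 + 3 \left(6 + L\right)^{2}$
$a = 5$ ($a = 2 + \left(2 \cdot 3 - 3\right) = 2 + \left(6 - 3\right) = 2 + 3 = 5$)
$\frac{1}{\left(-110 - 126\right)^{2} + S{\left(Q{\left(3,-4 \right)},a \right)}} = \frac{1}{\left(-110 - 126\right)^{2} + 5} = \frac{1}{\left(-236\right)^{2} + 5} = \frac{1}{55696 + 5} = \frac{1}{55701}$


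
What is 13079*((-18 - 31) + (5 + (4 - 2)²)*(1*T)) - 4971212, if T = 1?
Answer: -5494372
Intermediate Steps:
13079*((-18 - 31) + (5 + (4 - 2)²)*(1*T)) - 4971212 = 13079*((-18 - 31) + (5 + (4 - 2)²)*(1*1)) - 4971212 = 13079*(-49 + (5 + 2²)*1) - 4971212 = 13079*(-49 + (5 + 4)*1) - 4971212 = 13079*(-49 + 9*1) - 4971212 = 13079*(-49 + 9) - 4971212 = 13079*(-40) - 4971212 = -523160 - 4971212 = -5494372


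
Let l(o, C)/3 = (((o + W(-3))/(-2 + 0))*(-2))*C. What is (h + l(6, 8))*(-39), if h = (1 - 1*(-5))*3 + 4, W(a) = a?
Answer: -3666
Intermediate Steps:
h = 22 (h = (1 + 5)*3 + 4 = 6*3 + 4 = 18 + 4 = 22)
l(o, C) = 3*C*(-3 + o) (l(o, C) = 3*((((o - 3)/(-2 + 0))*(-2))*C) = 3*((((-3 + o)/(-2))*(-2))*C) = 3*((((-3 + o)*(-1/2))*(-2))*C) = 3*(((3/2 - o/2)*(-2))*C) = 3*((-3 + o)*C) = 3*(C*(-3 + o)) = 3*C*(-3 + o))
(h + l(6, 8))*(-39) = (22 + 3*8*(-3 + 6))*(-39) = (22 + 3*8*3)*(-39) = (22 + 72)*(-39) = 94*(-39) = -3666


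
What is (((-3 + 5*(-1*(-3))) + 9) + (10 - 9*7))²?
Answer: 1024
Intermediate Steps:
(((-3 + 5*(-1*(-3))) + 9) + (10 - 9*7))² = (((-3 + 5*3) + 9) + (10 - 63))² = (((-3 + 15) + 9) - 53)² = ((12 + 9) - 53)² = (21 - 53)² = (-32)² = 1024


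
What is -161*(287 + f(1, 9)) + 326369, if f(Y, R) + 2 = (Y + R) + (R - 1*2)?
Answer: 277747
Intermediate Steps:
f(Y, R) = -4 + Y + 2*R (f(Y, R) = -2 + ((Y + R) + (R - 1*2)) = -2 + ((R + Y) + (R - 2)) = -2 + ((R + Y) + (-2 + R)) = -2 + (-2 + Y + 2*R) = -4 + Y + 2*R)
-161*(287 + f(1, 9)) + 326369 = -161*(287 + (-4 + 1 + 2*9)) + 326369 = -161*(287 + (-4 + 1 + 18)) + 326369 = -161*(287 + 15) + 326369 = -161*302 + 326369 = -48622 + 326369 = 277747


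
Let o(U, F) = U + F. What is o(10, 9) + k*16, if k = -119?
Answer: -1885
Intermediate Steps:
o(U, F) = F + U
o(10, 9) + k*16 = (9 + 10) - 119*16 = 19 - 1904 = -1885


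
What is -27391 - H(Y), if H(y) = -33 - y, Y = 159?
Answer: -27199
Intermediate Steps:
-27391 - H(Y) = -27391 - (-33 - 1*159) = -27391 - (-33 - 159) = -27391 - 1*(-192) = -27391 + 192 = -27199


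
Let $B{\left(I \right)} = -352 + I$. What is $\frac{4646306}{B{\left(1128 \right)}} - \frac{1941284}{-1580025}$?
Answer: $\frac{3671393037017}{613049700} \approx 5988.7$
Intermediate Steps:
$\frac{4646306}{B{\left(1128 \right)}} - \frac{1941284}{-1580025} = \frac{4646306}{-352 + 1128} - \frac{1941284}{-1580025} = \frac{4646306}{776} - - \frac{1941284}{1580025} = 4646306 \cdot \frac{1}{776} + \frac{1941284}{1580025} = \frac{2323153}{388} + \frac{1941284}{1580025} = \frac{3671393037017}{613049700}$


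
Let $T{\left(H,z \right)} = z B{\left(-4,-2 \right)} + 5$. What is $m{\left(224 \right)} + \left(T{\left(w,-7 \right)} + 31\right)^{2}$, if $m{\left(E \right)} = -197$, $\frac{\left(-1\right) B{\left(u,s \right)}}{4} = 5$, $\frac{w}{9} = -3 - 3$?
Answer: $30779$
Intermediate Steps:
$w = -54$ ($w = 9 \left(-3 - 3\right) = 9 \left(-6\right) = -54$)
$B{\left(u,s \right)} = -20$ ($B{\left(u,s \right)} = \left(-4\right) 5 = -20$)
$T{\left(H,z \right)} = 5 - 20 z$ ($T{\left(H,z \right)} = z \left(-20\right) + 5 = - 20 z + 5 = 5 - 20 z$)
$m{\left(224 \right)} + \left(T{\left(w,-7 \right)} + 31\right)^{2} = -197 + \left(\left(5 - -140\right) + 31\right)^{2} = -197 + \left(\left(5 + 140\right) + 31\right)^{2} = -197 + \left(145 + 31\right)^{2} = -197 + 176^{2} = -197 + 30976 = 30779$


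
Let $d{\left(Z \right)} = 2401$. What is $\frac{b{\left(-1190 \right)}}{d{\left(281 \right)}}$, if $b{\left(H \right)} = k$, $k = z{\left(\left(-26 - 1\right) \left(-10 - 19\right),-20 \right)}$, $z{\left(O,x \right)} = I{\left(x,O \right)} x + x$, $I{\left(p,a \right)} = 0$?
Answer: $- \frac{20}{2401} \approx -0.0083299$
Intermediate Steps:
$z{\left(O,x \right)} = x$ ($z{\left(O,x \right)} = 0 x + x = 0 + x = x$)
$k = -20$
$b{\left(H \right)} = -20$
$\frac{b{\left(-1190 \right)}}{d{\left(281 \right)}} = - \frac{20}{2401}$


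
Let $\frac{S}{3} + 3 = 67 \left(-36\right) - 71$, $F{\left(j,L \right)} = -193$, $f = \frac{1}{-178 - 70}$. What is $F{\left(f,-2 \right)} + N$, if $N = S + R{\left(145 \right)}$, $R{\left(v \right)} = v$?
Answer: $-7506$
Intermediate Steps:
$f = - \frac{1}{248}$ ($f = \frac{1}{-248} = - \frac{1}{248} \approx -0.0040323$)
$S = -7458$ ($S = -9 + 3 \left(67 \left(-36\right) - 71\right) = -9 + 3 \left(-2412 - 71\right) = -9 + 3 \left(-2483\right) = -9 - 7449 = -7458$)
$N = -7313$ ($N = -7458 + 145 = -7313$)
$F{\left(f,-2 \right)} + N = -193 - 7313 = -7506$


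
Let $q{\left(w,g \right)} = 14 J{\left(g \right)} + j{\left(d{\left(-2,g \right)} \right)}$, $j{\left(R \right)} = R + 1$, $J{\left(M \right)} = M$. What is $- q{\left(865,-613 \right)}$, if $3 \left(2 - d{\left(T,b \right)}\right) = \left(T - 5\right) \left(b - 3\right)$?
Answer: $\frac{30049}{3} \approx 10016.0$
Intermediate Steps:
$d{\left(T,b \right)} = 2 - \frac{\left(-5 + T\right) \left(-3 + b\right)}{3}$ ($d{\left(T,b \right)} = 2 - \frac{\left(T - 5\right) \left(b - 3\right)}{3} = 2 - \frac{\left(-5 + T\right) \left(-3 + b\right)}{3}$)
$j{\left(R \right)} = 1 + R$
$q{\left(w,g \right)} = -4 + \frac{49 g}{3}$ ($q{\left(w,g \right)} = 14 g + \left(1 - \left(5 - \frac{7 g}{3}\right)\right) = 14 g + \left(1 + \left(-3 - 2 + \frac{5 g}{3} + \frac{2 g}{3}\right)\right) = 14 g + \left(1 + \left(-5 + \frac{7 g}{3}\right)\right) = 14 g + \left(-4 + \frac{7 g}{3}\right) = -4 + \frac{49 g}{3}$)
$- q{\left(865,-613 \right)} = - (-4 + \frac{49}{3} \left(-613\right)) = - (-4 - \frac{30037}{3}) = \left(-1\right) \left(- \frac{30049}{3}\right) = \frac{30049}{3}$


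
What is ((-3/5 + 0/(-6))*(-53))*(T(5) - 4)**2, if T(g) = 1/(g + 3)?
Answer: 152799/320 ≈ 477.50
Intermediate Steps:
T(g) = 1/(3 + g)
((-3/5 + 0/(-6))*(-53))*(T(5) - 4)**2 = ((-3/5 + 0/(-6))*(-53))*(1/(3 + 5) - 4)**2 = ((-3*1/5 + 0*(-1/6))*(-53))*(1/8 - 4)**2 = ((-3/5 + 0)*(-53))*(1/8 - 4)**2 = (-3/5*(-53))*(-31/8)**2 = (159/5)*(961/64) = 152799/320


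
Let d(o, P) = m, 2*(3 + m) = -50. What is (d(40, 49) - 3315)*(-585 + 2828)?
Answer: -7498349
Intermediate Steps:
m = -28 (m = -3 + (½)*(-50) = -3 - 25 = -28)
d(o, P) = -28
(d(40, 49) - 3315)*(-585 + 2828) = (-28 - 3315)*(-585 + 2828) = -3343*2243 = -7498349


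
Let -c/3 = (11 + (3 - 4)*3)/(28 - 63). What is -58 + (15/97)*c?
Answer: -39310/679 ≈ -57.894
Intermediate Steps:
c = 24/35 (c = -3*(11 + (3 - 4)*3)/(28 - 63) = -3*(11 - 1*3)/(-35) = -3*(11 - 3)*(-1)/35 = -24*(-1)/35 = -3*(-8/35) = 24/35 ≈ 0.68571)
-58 + (15/97)*c = -58 + (15/97)*(24/35) = -58 + 72/679 = -39310/679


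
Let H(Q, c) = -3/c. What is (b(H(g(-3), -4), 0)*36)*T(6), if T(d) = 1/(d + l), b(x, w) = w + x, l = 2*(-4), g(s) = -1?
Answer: -27/2 ≈ -13.500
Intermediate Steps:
l = -8
T(d) = 1/(-8 + d) (T(d) = 1/(d - 8) = 1/(-8 + d))
(b(H(g(-3), -4), 0)*36)*T(6) = ((0 - 3/(-4))*36)/(-8 + 6) = ((0 - 3*(-¼))*36)/(-2) = ((0 + ¾)*36)*(-½) = ((¾)*36)*(-½) = 27*(-½) = -27/2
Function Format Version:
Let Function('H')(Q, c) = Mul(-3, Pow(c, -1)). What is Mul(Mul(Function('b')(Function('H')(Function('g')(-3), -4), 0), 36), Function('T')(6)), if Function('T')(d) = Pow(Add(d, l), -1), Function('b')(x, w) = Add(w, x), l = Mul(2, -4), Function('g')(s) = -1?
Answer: Rational(-27, 2) ≈ -13.500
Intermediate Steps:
l = -8
Function('T')(d) = Pow(Add(-8, d), -1) (Function('T')(d) = Pow(Add(d, -8), -1) = Pow(Add(-8, d), -1))
Mul(Mul(Function('b')(Function('H')(Function('g')(-3), -4), 0), 36), Function('T')(6)) = Mul(Mul(Add(0, Mul(-3, Pow(-4, -1))), 36), Pow(Add(-8, 6), -1)) = Mul(Mul(Add(0, Mul(-3, Rational(-1, 4))), 36), Pow(-2, -1)) = Mul(Mul(Add(0, Rational(3, 4)), 36), Rational(-1, 2)) = Mul(Mul(Rational(3, 4), 36), Rational(-1, 2)) = Mul(27, Rational(-1, 2)) = Rational(-27, 2)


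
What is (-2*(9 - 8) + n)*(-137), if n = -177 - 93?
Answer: 37264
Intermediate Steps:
n = -270
(-2*(9 - 8) + n)*(-137) = (-2*(9 - 8) - 270)*(-137) = (-2*1 - 270)*(-137) = (-2 - 270)*(-137) = -272*(-137) = 37264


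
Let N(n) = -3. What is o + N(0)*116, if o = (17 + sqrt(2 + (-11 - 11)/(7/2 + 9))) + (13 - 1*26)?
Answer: -344 + sqrt(6)/5 ≈ -343.51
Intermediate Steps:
o = 4 + sqrt(6)/5 (o = (17 + sqrt(2 - 22/(7*(1/2) + 9))) + (13 - 26) = (17 + sqrt(2 - 22/(7/2 + 9))) - 13 = (17 + sqrt(2 - 22/25/2)) - 13 = (17 + sqrt(2 - 22*2/25)) - 13 = (17 + sqrt(2 - 44/25)) - 13 = (17 + sqrt(6/25)) - 13 = (17 + sqrt(6)/5) - 13 = 4 + sqrt(6)/5 ≈ 4.4899)
o + N(0)*116 = (4 + sqrt(6)/5) - 3*116 = (4 + sqrt(6)/5) - 348 = -344 + sqrt(6)/5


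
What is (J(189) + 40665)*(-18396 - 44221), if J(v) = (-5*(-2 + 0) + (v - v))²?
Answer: -2552582005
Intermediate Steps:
J(v) = 100 (J(v) = (-5*(-2) + 0)² = (10 + 0)² = 10² = 100)
(J(189) + 40665)*(-18396 - 44221) = (100 + 40665)*(-18396 - 44221) = 40765*(-62617) = -2552582005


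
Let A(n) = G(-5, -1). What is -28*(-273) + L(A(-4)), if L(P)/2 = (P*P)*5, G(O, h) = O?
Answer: 7894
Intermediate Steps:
A(n) = -5
L(P) = 10*P**2 (L(P) = 2*((P*P)*5) = 2*(P**2*5) = 2*(5*P**2) = 10*P**2)
-28*(-273) + L(A(-4)) = -28*(-273) + 10*(-5)**2 = 7644 + 10*25 = 7644 + 250 = 7894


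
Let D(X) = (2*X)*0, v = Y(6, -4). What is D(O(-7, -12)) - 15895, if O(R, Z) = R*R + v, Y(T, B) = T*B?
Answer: -15895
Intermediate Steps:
Y(T, B) = B*T
v = -24 (v = -4*6 = -24)
O(R, Z) = -24 + R**2 (O(R, Z) = R*R - 24 = R**2 - 24 = -24 + R**2)
D(X) = 0
D(O(-7, -12)) - 15895 = 0 - 15895 = -15895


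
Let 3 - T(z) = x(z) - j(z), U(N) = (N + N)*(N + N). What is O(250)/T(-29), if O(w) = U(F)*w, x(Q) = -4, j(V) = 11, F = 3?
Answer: 500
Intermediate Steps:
U(N) = 4*N² (U(N) = (2*N)*(2*N) = 4*N²)
T(z) = 18 (T(z) = 3 - (-4 - 1*11) = 3 - (-4 - 11) = 3 - 1*(-15) = 3 + 15 = 18)
O(w) = 36*w (O(w) = (4*3²)*w = (4*9)*w = 36*w)
O(250)/T(-29) = (36*250)/18 = 9000*(1/18) = 500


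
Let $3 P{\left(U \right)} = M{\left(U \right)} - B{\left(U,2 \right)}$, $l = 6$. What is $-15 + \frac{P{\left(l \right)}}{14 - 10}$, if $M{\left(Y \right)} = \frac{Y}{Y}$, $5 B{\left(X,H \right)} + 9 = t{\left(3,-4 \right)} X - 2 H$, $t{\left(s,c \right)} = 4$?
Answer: $- \frac{151}{10} \approx -15.1$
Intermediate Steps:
$B{\left(X,H \right)} = - \frac{9}{5} - \frac{2 H}{5} + \frac{4 X}{5}$ ($B{\left(X,H \right)} = - \frac{9}{5} + \frac{4 X - 2 H}{5} = - \frac{9}{5} + \frac{- 2 H + 4 X}{5} = - \frac{9}{5} - \left(- \frac{4 X}{5} + \frac{2 H}{5}\right) = - \frac{9}{5} - \frac{2 H}{5} + \frac{4 X}{5}$)
$M{\left(Y \right)} = 1$
$P{\left(U \right)} = \frac{6}{5} - \frac{4 U}{15}$ ($P{\left(U \right)} = \frac{1 - \left(- \frac{9}{5} - \frac{4}{5} + \frac{4 U}{5}\right)}{3} = \frac{1 - \left(- \frac{13}{5} + \frac{4 U}{5}\right)}{3} = \frac{\frac{18}{5} - \frac{4 U}{5}}{3} = \frac{6}{5} - \frac{4 U}{15}$)
$-15 + \frac{P{\left(l \right)}}{14 - 10} = -15 + \frac{\frac{6}{5} - \frac{8}{5}}{14 - 10} = -15 + \frac{\frac{6}{5} - \frac{8}{5}}{4} = -15 - \frac{1}{10} = - \frac{151}{10}$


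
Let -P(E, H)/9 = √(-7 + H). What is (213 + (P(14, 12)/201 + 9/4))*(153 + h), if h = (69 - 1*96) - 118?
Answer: 1722 - 24*√5/67 ≈ 1721.2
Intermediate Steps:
P(E, H) = -9*√(-7 + H)
h = -145 (h = (69 - 96) - 118 = -27 - 118 = -145)
(213 + (P(14, 12)/201 + 9/4))*(153 + h) = (213 + (-9*√(-7 + 12)/201 + 9/4))*(153 - 145) = (213 + (-9*√5*(1/201) + 9*(¼)))*8 = (213 + (-3*√5/67 + 9/4))*8 = (213 + (9/4 - 3*√5/67))*8 = (861/4 - 3*√5/67)*8 = 1722 - 24*√5/67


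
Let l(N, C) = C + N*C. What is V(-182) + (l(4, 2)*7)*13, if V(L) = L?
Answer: 728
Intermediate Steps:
l(N, C) = C + C*N
V(-182) + (l(4, 2)*7)*13 = -182 + ((2*(1 + 4))*7)*13 = -182 + ((2*5)*7)*13 = -182 + (10*7)*13 = -182 + 70*13 = -182 + 910 = 728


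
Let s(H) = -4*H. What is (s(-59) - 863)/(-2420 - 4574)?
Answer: 627/6994 ≈ 0.089648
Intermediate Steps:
(s(-59) - 863)/(-2420 - 4574) = (-4*(-59) - 863)/(-2420 - 4574) = (236 - 863)/(-6994) = -627*(-1/6994) = 627/6994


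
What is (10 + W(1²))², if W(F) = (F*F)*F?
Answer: 121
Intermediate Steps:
W(F) = F³ (W(F) = F²*F = F³)
(10 + W(1²))² = (10 + (1²)³)² = (10 + 1³)² = (10 + 1)² = 11² = 121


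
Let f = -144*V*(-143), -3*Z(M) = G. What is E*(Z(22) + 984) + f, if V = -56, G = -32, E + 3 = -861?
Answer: -2012544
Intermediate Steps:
E = -864 (E = -3 - 861 = -864)
Z(M) = 32/3 (Z(M) = -⅓*(-32) = 32/3)
f = -1153152 (f = -144*(-56)*(-143) = 8064*(-143) = -1153152)
E*(Z(22) + 984) + f = -864*(32/3 + 984) - 1153152 = -864*2984/3 - 1153152 = -859392 - 1153152 = -2012544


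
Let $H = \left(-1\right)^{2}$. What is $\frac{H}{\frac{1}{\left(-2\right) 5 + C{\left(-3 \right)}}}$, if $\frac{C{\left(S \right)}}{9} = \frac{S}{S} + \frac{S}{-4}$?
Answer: $\frac{23}{4} \approx 5.75$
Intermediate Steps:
$C{\left(S \right)} = 9 - \frac{9 S}{4}$ ($C{\left(S \right)} = 9 \left(\frac{S}{S} + \frac{S}{-4}\right) = 9 \left(1 + S \left(- \frac{1}{4}\right)\right) = 9 \left(1 - \frac{S}{4}\right) = 9 - \frac{9 S}{4}$)
$H = 1$
$\frac{H}{\frac{1}{\left(-2\right) 5 + C{\left(-3 \right)}}} = 1 \frac{1}{\frac{1}{\left(-2\right) 5 + \left(9 - - \frac{27}{4}\right)}} = 1 \frac{1}{\frac{1}{-10 + \left(9 + \frac{27}{4}\right)}} = 1 \frac{1}{\frac{1}{-10 + \frac{63}{4}}} = 1 \frac{1}{\frac{1}{\frac{23}{4}}} = 1 \frac{1}{\frac{4}{23}} = 1 \cdot \frac{23}{4} = \frac{23}{4}$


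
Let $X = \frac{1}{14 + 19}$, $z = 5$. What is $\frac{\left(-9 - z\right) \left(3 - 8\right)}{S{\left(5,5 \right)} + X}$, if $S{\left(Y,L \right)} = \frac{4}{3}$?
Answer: $\frac{154}{3} \approx 51.333$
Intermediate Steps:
$X = \frac{1}{33} \approx 0.030303$
$S{\left(Y,L \right)} = \frac{4}{3}$ ($S{\left(Y,L \right)} = 4 \cdot \frac{1}{3} = \frac{4}{3}$)
$\frac{\left(-9 - z\right) \left(3 - 8\right)}{S{\left(5,5 \right)} + X} = \frac{\left(-9 - 5\right) \left(3 - 8\right)}{\frac{4}{3} + \frac{1}{33}} = \frac{\left(-9 - 5\right) \left(-5\right)}{\frac{15}{11}} = \left(-14\right) \left(-5\right) \frac{11}{15} = 70 \cdot \frac{11}{15} = \frac{154}{3}$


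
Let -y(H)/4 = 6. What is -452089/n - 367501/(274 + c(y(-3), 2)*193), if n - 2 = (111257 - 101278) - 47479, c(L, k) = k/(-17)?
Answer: -116169034129/80095728 ≈ -1450.4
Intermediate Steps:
y(H) = -24 (y(H) = -4*6 = -24)
c(L, k) = -k/17 (c(L, k) = k*(-1/17) = -k/17)
n = -37498 (n = 2 + ((111257 - 101278) - 47479) = 2 + (9979 - 47479) = 2 - 37500 = -37498)
-452089/n - 367501/(274 + c(y(-3), 2)*193) = -452089/(-37498) - 367501/(274 - 1/17*2*193) = -452089*(-1/37498) - 367501/(274 - 2/17*193) = 452089/37498 - 367501/(274 - 386/17) = 452089/37498 - 367501/4272/17 = 452089/37498 - 367501*17/4272 = 452089/37498 - 6247517/4272 = -116169034129/80095728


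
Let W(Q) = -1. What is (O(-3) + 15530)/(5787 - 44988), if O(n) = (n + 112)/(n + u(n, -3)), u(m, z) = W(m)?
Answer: -62011/156804 ≈ -0.39547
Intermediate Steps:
u(m, z) = -1
O(n) = (112 + n)/(-1 + n) (O(n) = (n + 112)/(n - 1) = (112 + n)/(-1 + n))
(O(-3) + 15530)/(5787 - 44988) = ((112 - 3)/(-1 - 3) + 15530)/(5787 - 44988) = (109/(-4) + 15530)/(-39201) = (-1/4*109 + 15530)*(-1/39201) = (-109/4 + 15530)*(-1/39201) = (62011/4)*(-1/39201) = -62011/156804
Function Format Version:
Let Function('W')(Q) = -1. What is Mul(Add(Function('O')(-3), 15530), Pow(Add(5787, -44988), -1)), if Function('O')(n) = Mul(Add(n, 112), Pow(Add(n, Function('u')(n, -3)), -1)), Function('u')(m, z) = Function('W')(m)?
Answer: Rational(-62011, 156804) ≈ -0.39547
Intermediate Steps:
Function('u')(m, z) = -1
Function('O')(n) = Mul(Pow(Add(-1, n), -1), Add(112, n)) (Function('O')(n) = Mul(Add(n, 112), Pow(Add(n, -1), -1)) = Mul(Add(112, n), Pow(Add(-1, n), -1)) = Mul(Pow(Add(-1, n), -1), Add(112, n)))
Mul(Add(Function('O')(-3), 15530), Pow(Add(5787, -44988), -1)) = Mul(Add(Mul(Pow(Add(-1, -3), -1), Add(112, -3)), 15530), Pow(Add(5787, -44988), -1)) = Mul(Add(Mul(Pow(-4, -1), 109), 15530), Pow(-39201, -1)) = Mul(Add(Mul(Rational(-1, 4), 109), 15530), Rational(-1, 39201)) = Mul(Add(Rational(-109, 4), 15530), Rational(-1, 39201)) = Mul(Rational(62011, 4), Rational(-1, 39201)) = Rational(-62011, 156804)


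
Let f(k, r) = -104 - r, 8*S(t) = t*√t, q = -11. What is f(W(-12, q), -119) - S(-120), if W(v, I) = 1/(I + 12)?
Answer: 15 + 30*I*√30 ≈ 15.0 + 164.32*I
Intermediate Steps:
W(v, I) = 1/(12 + I)
S(t) = t^(3/2)/8 (S(t) = (t*√t)/8 = t^(3/2)/8)
f(W(-12, q), -119) - S(-120) = (-104 - 1*(-119)) - (-120)^(3/2)/8 = (-104 + 119) - (-240*I*√30)/8 = 15 - (-30)*I*√30 = 15 + 30*I*√30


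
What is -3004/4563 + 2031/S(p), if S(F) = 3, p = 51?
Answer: 3086147/4563 ≈ 676.34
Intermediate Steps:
-3004/4563 + 2031/S(p) = -3004/4563 + 2031/3 = -3004*1/4563 + 2031*(⅓) = -3004/4563 + 677 = 3086147/4563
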